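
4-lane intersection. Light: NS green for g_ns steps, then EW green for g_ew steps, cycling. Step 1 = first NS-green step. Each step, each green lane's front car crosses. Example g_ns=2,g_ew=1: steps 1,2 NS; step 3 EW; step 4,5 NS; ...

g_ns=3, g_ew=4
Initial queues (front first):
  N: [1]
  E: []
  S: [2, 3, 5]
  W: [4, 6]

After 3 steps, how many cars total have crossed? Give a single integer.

Step 1 [NS]: N:car1-GO,E:wait,S:car2-GO,W:wait | queues: N=0 E=0 S=2 W=2
Step 2 [NS]: N:empty,E:wait,S:car3-GO,W:wait | queues: N=0 E=0 S=1 W=2
Step 3 [NS]: N:empty,E:wait,S:car5-GO,W:wait | queues: N=0 E=0 S=0 W=2
Cars crossed by step 3: 4

Answer: 4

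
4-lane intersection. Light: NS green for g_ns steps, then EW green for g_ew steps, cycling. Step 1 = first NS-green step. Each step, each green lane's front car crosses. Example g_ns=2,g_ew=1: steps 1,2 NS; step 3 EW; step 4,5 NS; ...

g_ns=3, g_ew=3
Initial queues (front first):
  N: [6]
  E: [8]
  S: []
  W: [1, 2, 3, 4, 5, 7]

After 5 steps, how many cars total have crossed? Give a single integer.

Answer: 4

Derivation:
Step 1 [NS]: N:car6-GO,E:wait,S:empty,W:wait | queues: N=0 E=1 S=0 W=6
Step 2 [NS]: N:empty,E:wait,S:empty,W:wait | queues: N=0 E=1 S=0 W=6
Step 3 [NS]: N:empty,E:wait,S:empty,W:wait | queues: N=0 E=1 S=0 W=6
Step 4 [EW]: N:wait,E:car8-GO,S:wait,W:car1-GO | queues: N=0 E=0 S=0 W=5
Step 5 [EW]: N:wait,E:empty,S:wait,W:car2-GO | queues: N=0 E=0 S=0 W=4
Cars crossed by step 5: 4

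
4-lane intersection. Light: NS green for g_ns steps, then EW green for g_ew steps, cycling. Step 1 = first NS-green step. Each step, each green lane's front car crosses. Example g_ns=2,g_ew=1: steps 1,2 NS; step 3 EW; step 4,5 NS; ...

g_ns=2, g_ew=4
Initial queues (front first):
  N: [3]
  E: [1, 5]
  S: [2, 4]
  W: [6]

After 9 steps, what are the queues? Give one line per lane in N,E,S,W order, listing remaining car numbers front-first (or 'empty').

Step 1 [NS]: N:car3-GO,E:wait,S:car2-GO,W:wait | queues: N=0 E=2 S=1 W=1
Step 2 [NS]: N:empty,E:wait,S:car4-GO,W:wait | queues: N=0 E=2 S=0 W=1
Step 3 [EW]: N:wait,E:car1-GO,S:wait,W:car6-GO | queues: N=0 E=1 S=0 W=0
Step 4 [EW]: N:wait,E:car5-GO,S:wait,W:empty | queues: N=0 E=0 S=0 W=0

N: empty
E: empty
S: empty
W: empty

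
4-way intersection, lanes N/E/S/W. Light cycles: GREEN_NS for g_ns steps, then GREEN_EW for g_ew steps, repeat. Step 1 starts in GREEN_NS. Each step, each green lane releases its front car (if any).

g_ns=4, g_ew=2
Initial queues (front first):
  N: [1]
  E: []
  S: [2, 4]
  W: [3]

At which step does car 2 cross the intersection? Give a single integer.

Step 1 [NS]: N:car1-GO,E:wait,S:car2-GO,W:wait | queues: N=0 E=0 S=1 W=1
Step 2 [NS]: N:empty,E:wait,S:car4-GO,W:wait | queues: N=0 E=0 S=0 W=1
Step 3 [NS]: N:empty,E:wait,S:empty,W:wait | queues: N=0 E=0 S=0 W=1
Step 4 [NS]: N:empty,E:wait,S:empty,W:wait | queues: N=0 E=0 S=0 W=1
Step 5 [EW]: N:wait,E:empty,S:wait,W:car3-GO | queues: N=0 E=0 S=0 W=0
Car 2 crosses at step 1

1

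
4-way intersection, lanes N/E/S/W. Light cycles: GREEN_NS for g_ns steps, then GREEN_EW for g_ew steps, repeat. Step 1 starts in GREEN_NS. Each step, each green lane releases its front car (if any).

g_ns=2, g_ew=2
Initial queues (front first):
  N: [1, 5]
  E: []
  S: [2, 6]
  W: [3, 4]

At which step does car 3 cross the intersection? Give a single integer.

Step 1 [NS]: N:car1-GO,E:wait,S:car2-GO,W:wait | queues: N=1 E=0 S=1 W=2
Step 2 [NS]: N:car5-GO,E:wait,S:car6-GO,W:wait | queues: N=0 E=0 S=0 W=2
Step 3 [EW]: N:wait,E:empty,S:wait,W:car3-GO | queues: N=0 E=0 S=0 W=1
Step 4 [EW]: N:wait,E:empty,S:wait,W:car4-GO | queues: N=0 E=0 S=0 W=0
Car 3 crosses at step 3

3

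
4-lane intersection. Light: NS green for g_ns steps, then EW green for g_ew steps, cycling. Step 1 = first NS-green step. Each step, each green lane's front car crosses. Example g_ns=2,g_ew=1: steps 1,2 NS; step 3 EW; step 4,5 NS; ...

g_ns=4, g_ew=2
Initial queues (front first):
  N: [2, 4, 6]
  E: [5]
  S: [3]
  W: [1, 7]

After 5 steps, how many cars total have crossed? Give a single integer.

Step 1 [NS]: N:car2-GO,E:wait,S:car3-GO,W:wait | queues: N=2 E=1 S=0 W=2
Step 2 [NS]: N:car4-GO,E:wait,S:empty,W:wait | queues: N=1 E=1 S=0 W=2
Step 3 [NS]: N:car6-GO,E:wait,S:empty,W:wait | queues: N=0 E=1 S=0 W=2
Step 4 [NS]: N:empty,E:wait,S:empty,W:wait | queues: N=0 E=1 S=0 W=2
Step 5 [EW]: N:wait,E:car5-GO,S:wait,W:car1-GO | queues: N=0 E=0 S=0 W=1
Cars crossed by step 5: 6

Answer: 6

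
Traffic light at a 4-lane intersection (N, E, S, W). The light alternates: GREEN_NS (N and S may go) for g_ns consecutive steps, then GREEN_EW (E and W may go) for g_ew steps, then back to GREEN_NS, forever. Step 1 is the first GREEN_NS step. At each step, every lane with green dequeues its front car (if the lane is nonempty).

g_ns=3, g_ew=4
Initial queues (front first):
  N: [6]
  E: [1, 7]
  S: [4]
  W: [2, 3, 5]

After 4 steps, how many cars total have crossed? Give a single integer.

Answer: 4

Derivation:
Step 1 [NS]: N:car6-GO,E:wait,S:car4-GO,W:wait | queues: N=0 E=2 S=0 W=3
Step 2 [NS]: N:empty,E:wait,S:empty,W:wait | queues: N=0 E=2 S=0 W=3
Step 3 [NS]: N:empty,E:wait,S:empty,W:wait | queues: N=0 E=2 S=0 W=3
Step 4 [EW]: N:wait,E:car1-GO,S:wait,W:car2-GO | queues: N=0 E=1 S=0 W=2
Cars crossed by step 4: 4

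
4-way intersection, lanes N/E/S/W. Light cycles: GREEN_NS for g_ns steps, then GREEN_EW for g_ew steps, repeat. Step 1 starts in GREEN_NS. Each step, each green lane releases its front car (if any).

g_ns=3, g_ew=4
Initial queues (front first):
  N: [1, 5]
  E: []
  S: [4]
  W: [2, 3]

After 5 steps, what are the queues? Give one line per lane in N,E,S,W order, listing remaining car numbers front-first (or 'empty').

Step 1 [NS]: N:car1-GO,E:wait,S:car4-GO,W:wait | queues: N=1 E=0 S=0 W=2
Step 2 [NS]: N:car5-GO,E:wait,S:empty,W:wait | queues: N=0 E=0 S=0 W=2
Step 3 [NS]: N:empty,E:wait,S:empty,W:wait | queues: N=0 E=0 S=0 W=2
Step 4 [EW]: N:wait,E:empty,S:wait,W:car2-GO | queues: N=0 E=0 S=0 W=1
Step 5 [EW]: N:wait,E:empty,S:wait,W:car3-GO | queues: N=0 E=0 S=0 W=0

N: empty
E: empty
S: empty
W: empty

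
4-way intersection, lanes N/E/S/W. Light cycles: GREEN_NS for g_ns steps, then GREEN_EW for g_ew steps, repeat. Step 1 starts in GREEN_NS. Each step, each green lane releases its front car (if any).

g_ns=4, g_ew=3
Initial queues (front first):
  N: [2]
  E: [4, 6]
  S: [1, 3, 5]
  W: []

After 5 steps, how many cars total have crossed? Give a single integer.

Step 1 [NS]: N:car2-GO,E:wait,S:car1-GO,W:wait | queues: N=0 E=2 S=2 W=0
Step 2 [NS]: N:empty,E:wait,S:car3-GO,W:wait | queues: N=0 E=2 S=1 W=0
Step 3 [NS]: N:empty,E:wait,S:car5-GO,W:wait | queues: N=0 E=2 S=0 W=0
Step 4 [NS]: N:empty,E:wait,S:empty,W:wait | queues: N=0 E=2 S=0 W=0
Step 5 [EW]: N:wait,E:car4-GO,S:wait,W:empty | queues: N=0 E=1 S=0 W=0
Cars crossed by step 5: 5

Answer: 5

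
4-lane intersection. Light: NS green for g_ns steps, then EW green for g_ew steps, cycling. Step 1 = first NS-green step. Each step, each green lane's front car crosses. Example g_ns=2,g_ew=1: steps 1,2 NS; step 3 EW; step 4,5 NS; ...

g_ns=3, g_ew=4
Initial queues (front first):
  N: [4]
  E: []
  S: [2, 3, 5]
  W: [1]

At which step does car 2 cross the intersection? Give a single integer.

Step 1 [NS]: N:car4-GO,E:wait,S:car2-GO,W:wait | queues: N=0 E=0 S=2 W=1
Step 2 [NS]: N:empty,E:wait,S:car3-GO,W:wait | queues: N=0 E=0 S=1 W=1
Step 3 [NS]: N:empty,E:wait,S:car5-GO,W:wait | queues: N=0 E=0 S=0 W=1
Step 4 [EW]: N:wait,E:empty,S:wait,W:car1-GO | queues: N=0 E=0 S=0 W=0
Car 2 crosses at step 1

1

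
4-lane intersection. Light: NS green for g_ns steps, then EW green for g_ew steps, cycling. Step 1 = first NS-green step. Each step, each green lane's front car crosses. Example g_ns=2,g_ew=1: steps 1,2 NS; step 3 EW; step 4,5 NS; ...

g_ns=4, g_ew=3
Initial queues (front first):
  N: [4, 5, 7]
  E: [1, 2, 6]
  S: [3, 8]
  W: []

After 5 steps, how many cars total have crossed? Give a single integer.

Answer: 6

Derivation:
Step 1 [NS]: N:car4-GO,E:wait,S:car3-GO,W:wait | queues: N=2 E=3 S=1 W=0
Step 2 [NS]: N:car5-GO,E:wait,S:car8-GO,W:wait | queues: N=1 E=3 S=0 W=0
Step 3 [NS]: N:car7-GO,E:wait,S:empty,W:wait | queues: N=0 E=3 S=0 W=0
Step 4 [NS]: N:empty,E:wait,S:empty,W:wait | queues: N=0 E=3 S=0 W=0
Step 5 [EW]: N:wait,E:car1-GO,S:wait,W:empty | queues: N=0 E=2 S=0 W=0
Cars crossed by step 5: 6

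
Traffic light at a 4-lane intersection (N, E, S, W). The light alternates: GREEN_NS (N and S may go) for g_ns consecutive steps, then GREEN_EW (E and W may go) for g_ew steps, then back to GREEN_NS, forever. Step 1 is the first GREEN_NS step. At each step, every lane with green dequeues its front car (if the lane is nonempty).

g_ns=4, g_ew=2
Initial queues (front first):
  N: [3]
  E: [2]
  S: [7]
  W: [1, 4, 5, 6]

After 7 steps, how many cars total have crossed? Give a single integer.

Answer: 5

Derivation:
Step 1 [NS]: N:car3-GO,E:wait,S:car7-GO,W:wait | queues: N=0 E=1 S=0 W=4
Step 2 [NS]: N:empty,E:wait,S:empty,W:wait | queues: N=0 E=1 S=0 W=4
Step 3 [NS]: N:empty,E:wait,S:empty,W:wait | queues: N=0 E=1 S=0 W=4
Step 4 [NS]: N:empty,E:wait,S:empty,W:wait | queues: N=0 E=1 S=0 W=4
Step 5 [EW]: N:wait,E:car2-GO,S:wait,W:car1-GO | queues: N=0 E=0 S=0 W=3
Step 6 [EW]: N:wait,E:empty,S:wait,W:car4-GO | queues: N=0 E=0 S=0 W=2
Step 7 [NS]: N:empty,E:wait,S:empty,W:wait | queues: N=0 E=0 S=0 W=2
Cars crossed by step 7: 5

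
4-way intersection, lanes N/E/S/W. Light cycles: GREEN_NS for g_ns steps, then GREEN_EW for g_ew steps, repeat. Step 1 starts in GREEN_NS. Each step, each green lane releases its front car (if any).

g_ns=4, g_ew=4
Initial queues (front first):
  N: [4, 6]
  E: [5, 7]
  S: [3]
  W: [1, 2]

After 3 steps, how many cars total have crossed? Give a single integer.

Answer: 3

Derivation:
Step 1 [NS]: N:car4-GO,E:wait,S:car3-GO,W:wait | queues: N=1 E=2 S=0 W=2
Step 2 [NS]: N:car6-GO,E:wait,S:empty,W:wait | queues: N=0 E=2 S=0 W=2
Step 3 [NS]: N:empty,E:wait,S:empty,W:wait | queues: N=0 E=2 S=0 W=2
Cars crossed by step 3: 3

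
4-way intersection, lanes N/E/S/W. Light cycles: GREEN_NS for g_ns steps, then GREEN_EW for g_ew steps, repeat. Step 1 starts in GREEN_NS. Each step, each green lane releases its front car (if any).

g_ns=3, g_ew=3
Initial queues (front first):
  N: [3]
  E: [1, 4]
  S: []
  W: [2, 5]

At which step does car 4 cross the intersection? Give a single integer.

Step 1 [NS]: N:car3-GO,E:wait,S:empty,W:wait | queues: N=0 E=2 S=0 W=2
Step 2 [NS]: N:empty,E:wait,S:empty,W:wait | queues: N=0 E=2 S=0 W=2
Step 3 [NS]: N:empty,E:wait,S:empty,W:wait | queues: N=0 E=2 S=0 W=2
Step 4 [EW]: N:wait,E:car1-GO,S:wait,W:car2-GO | queues: N=0 E=1 S=0 W=1
Step 5 [EW]: N:wait,E:car4-GO,S:wait,W:car5-GO | queues: N=0 E=0 S=0 W=0
Car 4 crosses at step 5

5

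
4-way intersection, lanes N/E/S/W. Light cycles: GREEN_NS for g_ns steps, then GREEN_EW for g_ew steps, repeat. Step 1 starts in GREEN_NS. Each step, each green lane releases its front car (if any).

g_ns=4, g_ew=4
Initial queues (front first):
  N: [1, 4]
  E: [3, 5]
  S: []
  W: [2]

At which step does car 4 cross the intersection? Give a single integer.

Step 1 [NS]: N:car1-GO,E:wait,S:empty,W:wait | queues: N=1 E=2 S=0 W=1
Step 2 [NS]: N:car4-GO,E:wait,S:empty,W:wait | queues: N=0 E=2 S=0 W=1
Step 3 [NS]: N:empty,E:wait,S:empty,W:wait | queues: N=0 E=2 S=0 W=1
Step 4 [NS]: N:empty,E:wait,S:empty,W:wait | queues: N=0 E=2 S=0 W=1
Step 5 [EW]: N:wait,E:car3-GO,S:wait,W:car2-GO | queues: N=0 E=1 S=0 W=0
Step 6 [EW]: N:wait,E:car5-GO,S:wait,W:empty | queues: N=0 E=0 S=0 W=0
Car 4 crosses at step 2

2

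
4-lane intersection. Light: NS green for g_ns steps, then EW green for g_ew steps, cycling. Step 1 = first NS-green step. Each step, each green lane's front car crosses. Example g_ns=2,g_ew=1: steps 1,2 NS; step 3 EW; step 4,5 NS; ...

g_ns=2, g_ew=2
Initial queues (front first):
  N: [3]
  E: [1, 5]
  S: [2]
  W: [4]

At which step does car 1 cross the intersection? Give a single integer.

Step 1 [NS]: N:car3-GO,E:wait,S:car2-GO,W:wait | queues: N=0 E=2 S=0 W=1
Step 2 [NS]: N:empty,E:wait,S:empty,W:wait | queues: N=0 E=2 S=0 W=1
Step 3 [EW]: N:wait,E:car1-GO,S:wait,W:car4-GO | queues: N=0 E=1 S=0 W=0
Step 4 [EW]: N:wait,E:car5-GO,S:wait,W:empty | queues: N=0 E=0 S=0 W=0
Car 1 crosses at step 3

3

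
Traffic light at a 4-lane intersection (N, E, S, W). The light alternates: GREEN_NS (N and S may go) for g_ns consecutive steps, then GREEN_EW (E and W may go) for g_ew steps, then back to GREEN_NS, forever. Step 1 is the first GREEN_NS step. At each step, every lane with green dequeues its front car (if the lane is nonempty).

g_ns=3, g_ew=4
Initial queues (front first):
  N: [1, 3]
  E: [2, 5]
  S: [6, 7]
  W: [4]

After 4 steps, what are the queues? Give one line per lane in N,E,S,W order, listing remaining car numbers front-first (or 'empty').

Step 1 [NS]: N:car1-GO,E:wait,S:car6-GO,W:wait | queues: N=1 E=2 S=1 W=1
Step 2 [NS]: N:car3-GO,E:wait,S:car7-GO,W:wait | queues: N=0 E=2 S=0 W=1
Step 3 [NS]: N:empty,E:wait,S:empty,W:wait | queues: N=0 E=2 S=0 W=1
Step 4 [EW]: N:wait,E:car2-GO,S:wait,W:car4-GO | queues: N=0 E=1 S=0 W=0

N: empty
E: 5
S: empty
W: empty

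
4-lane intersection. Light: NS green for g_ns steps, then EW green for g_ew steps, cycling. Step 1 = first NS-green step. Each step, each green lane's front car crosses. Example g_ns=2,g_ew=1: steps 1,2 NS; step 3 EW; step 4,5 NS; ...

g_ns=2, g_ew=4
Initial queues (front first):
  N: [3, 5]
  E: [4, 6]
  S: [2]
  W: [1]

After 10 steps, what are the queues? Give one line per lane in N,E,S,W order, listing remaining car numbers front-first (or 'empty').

Step 1 [NS]: N:car3-GO,E:wait,S:car2-GO,W:wait | queues: N=1 E=2 S=0 W=1
Step 2 [NS]: N:car5-GO,E:wait,S:empty,W:wait | queues: N=0 E=2 S=0 W=1
Step 3 [EW]: N:wait,E:car4-GO,S:wait,W:car1-GO | queues: N=0 E=1 S=0 W=0
Step 4 [EW]: N:wait,E:car6-GO,S:wait,W:empty | queues: N=0 E=0 S=0 W=0

N: empty
E: empty
S: empty
W: empty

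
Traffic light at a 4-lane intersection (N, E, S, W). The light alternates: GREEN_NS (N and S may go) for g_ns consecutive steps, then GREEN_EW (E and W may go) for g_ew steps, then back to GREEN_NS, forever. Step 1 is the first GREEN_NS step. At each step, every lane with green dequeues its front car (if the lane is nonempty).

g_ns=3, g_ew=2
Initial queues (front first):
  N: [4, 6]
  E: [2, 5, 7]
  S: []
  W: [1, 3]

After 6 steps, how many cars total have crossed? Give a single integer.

Step 1 [NS]: N:car4-GO,E:wait,S:empty,W:wait | queues: N=1 E=3 S=0 W=2
Step 2 [NS]: N:car6-GO,E:wait,S:empty,W:wait | queues: N=0 E=3 S=0 W=2
Step 3 [NS]: N:empty,E:wait,S:empty,W:wait | queues: N=0 E=3 S=0 W=2
Step 4 [EW]: N:wait,E:car2-GO,S:wait,W:car1-GO | queues: N=0 E=2 S=0 W=1
Step 5 [EW]: N:wait,E:car5-GO,S:wait,W:car3-GO | queues: N=0 E=1 S=0 W=0
Step 6 [NS]: N:empty,E:wait,S:empty,W:wait | queues: N=0 E=1 S=0 W=0
Cars crossed by step 6: 6

Answer: 6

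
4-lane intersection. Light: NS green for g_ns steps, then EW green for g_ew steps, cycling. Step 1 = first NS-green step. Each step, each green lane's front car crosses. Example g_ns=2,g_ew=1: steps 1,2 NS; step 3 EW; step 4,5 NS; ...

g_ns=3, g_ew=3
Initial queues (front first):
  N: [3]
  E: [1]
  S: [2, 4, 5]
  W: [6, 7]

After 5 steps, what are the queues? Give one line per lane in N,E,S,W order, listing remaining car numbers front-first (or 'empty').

Step 1 [NS]: N:car3-GO,E:wait,S:car2-GO,W:wait | queues: N=0 E=1 S=2 W=2
Step 2 [NS]: N:empty,E:wait,S:car4-GO,W:wait | queues: N=0 E=1 S=1 W=2
Step 3 [NS]: N:empty,E:wait,S:car5-GO,W:wait | queues: N=0 E=1 S=0 W=2
Step 4 [EW]: N:wait,E:car1-GO,S:wait,W:car6-GO | queues: N=0 E=0 S=0 W=1
Step 5 [EW]: N:wait,E:empty,S:wait,W:car7-GO | queues: N=0 E=0 S=0 W=0

N: empty
E: empty
S: empty
W: empty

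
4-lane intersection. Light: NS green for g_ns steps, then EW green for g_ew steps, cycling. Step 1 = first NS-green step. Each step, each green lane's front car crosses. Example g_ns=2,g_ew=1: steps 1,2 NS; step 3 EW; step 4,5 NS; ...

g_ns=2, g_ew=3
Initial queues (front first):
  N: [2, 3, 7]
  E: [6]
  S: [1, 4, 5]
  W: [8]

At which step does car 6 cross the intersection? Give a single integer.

Step 1 [NS]: N:car2-GO,E:wait,S:car1-GO,W:wait | queues: N=2 E=1 S=2 W=1
Step 2 [NS]: N:car3-GO,E:wait,S:car4-GO,W:wait | queues: N=1 E=1 S=1 W=1
Step 3 [EW]: N:wait,E:car6-GO,S:wait,W:car8-GO | queues: N=1 E=0 S=1 W=0
Step 4 [EW]: N:wait,E:empty,S:wait,W:empty | queues: N=1 E=0 S=1 W=0
Step 5 [EW]: N:wait,E:empty,S:wait,W:empty | queues: N=1 E=0 S=1 W=0
Step 6 [NS]: N:car7-GO,E:wait,S:car5-GO,W:wait | queues: N=0 E=0 S=0 W=0
Car 6 crosses at step 3

3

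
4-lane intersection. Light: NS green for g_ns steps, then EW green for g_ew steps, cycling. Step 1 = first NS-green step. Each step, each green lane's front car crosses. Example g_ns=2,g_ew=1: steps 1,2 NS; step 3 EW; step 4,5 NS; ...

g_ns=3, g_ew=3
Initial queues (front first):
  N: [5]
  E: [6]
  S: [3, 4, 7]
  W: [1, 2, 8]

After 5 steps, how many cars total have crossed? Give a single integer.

Step 1 [NS]: N:car5-GO,E:wait,S:car3-GO,W:wait | queues: N=0 E=1 S=2 W=3
Step 2 [NS]: N:empty,E:wait,S:car4-GO,W:wait | queues: N=0 E=1 S=1 W=3
Step 3 [NS]: N:empty,E:wait,S:car7-GO,W:wait | queues: N=0 E=1 S=0 W=3
Step 4 [EW]: N:wait,E:car6-GO,S:wait,W:car1-GO | queues: N=0 E=0 S=0 W=2
Step 5 [EW]: N:wait,E:empty,S:wait,W:car2-GO | queues: N=0 E=0 S=0 W=1
Cars crossed by step 5: 7

Answer: 7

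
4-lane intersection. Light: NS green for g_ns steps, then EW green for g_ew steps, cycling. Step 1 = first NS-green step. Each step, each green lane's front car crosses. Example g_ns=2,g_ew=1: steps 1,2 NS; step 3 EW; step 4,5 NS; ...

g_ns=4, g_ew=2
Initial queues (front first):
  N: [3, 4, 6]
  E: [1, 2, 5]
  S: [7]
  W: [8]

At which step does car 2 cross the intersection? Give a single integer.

Step 1 [NS]: N:car3-GO,E:wait,S:car7-GO,W:wait | queues: N=2 E=3 S=0 W=1
Step 2 [NS]: N:car4-GO,E:wait,S:empty,W:wait | queues: N=1 E=3 S=0 W=1
Step 3 [NS]: N:car6-GO,E:wait,S:empty,W:wait | queues: N=0 E=3 S=0 W=1
Step 4 [NS]: N:empty,E:wait,S:empty,W:wait | queues: N=0 E=3 S=0 W=1
Step 5 [EW]: N:wait,E:car1-GO,S:wait,W:car8-GO | queues: N=0 E=2 S=0 W=0
Step 6 [EW]: N:wait,E:car2-GO,S:wait,W:empty | queues: N=0 E=1 S=0 W=0
Step 7 [NS]: N:empty,E:wait,S:empty,W:wait | queues: N=0 E=1 S=0 W=0
Step 8 [NS]: N:empty,E:wait,S:empty,W:wait | queues: N=0 E=1 S=0 W=0
Step 9 [NS]: N:empty,E:wait,S:empty,W:wait | queues: N=0 E=1 S=0 W=0
Step 10 [NS]: N:empty,E:wait,S:empty,W:wait | queues: N=0 E=1 S=0 W=0
Step 11 [EW]: N:wait,E:car5-GO,S:wait,W:empty | queues: N=0 E=0 S=0 W=0
Car 2 crosses at step 6

6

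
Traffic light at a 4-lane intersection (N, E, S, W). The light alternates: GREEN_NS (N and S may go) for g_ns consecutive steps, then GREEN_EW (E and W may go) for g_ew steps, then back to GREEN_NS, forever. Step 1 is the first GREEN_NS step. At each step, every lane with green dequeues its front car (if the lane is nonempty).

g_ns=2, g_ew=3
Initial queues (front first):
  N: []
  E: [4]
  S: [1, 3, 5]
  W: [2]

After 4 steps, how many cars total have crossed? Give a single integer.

Answer: 4

Derivation:
Step 1 [NS]: N:empty,E:wait,S:car1-GO,W:wait | queues: N=0 E=1 S=2 W=1
Step 2 [NS]: N:empty,E:wait,S:car3-GO,W:wait | queues: N=0 E=1 S=1 W=1
Step 3 [EW]: N:wait,E:car4-GO,S:wait,W:car2-GO | queues: N=0 E=0 S=1 W=0
Step 4 [EW]: N:wait,E:empty,S:wait,W:empty | queues: N=0 E=0 S=1 W=0
Cars crossed by step 4: 4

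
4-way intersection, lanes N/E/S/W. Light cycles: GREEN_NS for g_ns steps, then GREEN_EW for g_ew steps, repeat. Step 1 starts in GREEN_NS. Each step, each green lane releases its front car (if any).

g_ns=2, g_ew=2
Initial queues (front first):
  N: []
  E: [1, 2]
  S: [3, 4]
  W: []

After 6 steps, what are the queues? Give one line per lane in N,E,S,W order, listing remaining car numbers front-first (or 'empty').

Step 1 [NS]: N:empty,E:wait,S:car3-GO,W:wait | queues: N=0 E=2 S=1 W=0
Step 2 [NS]: N:empty,E:wait,S:car4-GO,W:wait | queues: N=0 E=2 S=0 W=0
Step 3 [EW]: N:wait,E:car1-GO,S:wait,W:empty | queues: N=0 E=1 S=0 W=0
Step 4 [EW]: N:wait,E:car2-GO,S:wait,W:empty | queues: N=0 E=0 S=0 W=0

N: empty
E: empty
S: empty
W: empty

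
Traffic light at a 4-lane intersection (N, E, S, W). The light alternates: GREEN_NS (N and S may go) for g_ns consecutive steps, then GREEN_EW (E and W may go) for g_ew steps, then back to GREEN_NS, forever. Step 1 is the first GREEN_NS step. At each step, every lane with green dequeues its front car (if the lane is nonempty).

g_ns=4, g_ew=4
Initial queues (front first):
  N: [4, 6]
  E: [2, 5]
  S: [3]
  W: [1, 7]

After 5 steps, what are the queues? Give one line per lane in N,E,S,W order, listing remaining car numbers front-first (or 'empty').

Step 1 [NS]: N:car4-GO,E:wait,S:car3-GO,W:wait | queues: N=1 E=2 S=0 W=2
Step 2 [NS]: N:car6-GO,E:wait,S:empty,W:wait | queues: N=0 E=2 S=0 W=2
Step 3 [NS]: N:empty,E:wait,S:empty,W:wait | queues: N=0 E=2 S=0 W=2
Step 4 [NS]: N:empty,E:wait,S:empty,W:wait | queues: N=0 E=2 S=0 W=2
Step 5 [EW]: N:wait,E:car2-GO,S:wait,W:car1-GO | queues: N=0 E=1 S=0 W=1

N: empty
E: 5
S: empty
W: 7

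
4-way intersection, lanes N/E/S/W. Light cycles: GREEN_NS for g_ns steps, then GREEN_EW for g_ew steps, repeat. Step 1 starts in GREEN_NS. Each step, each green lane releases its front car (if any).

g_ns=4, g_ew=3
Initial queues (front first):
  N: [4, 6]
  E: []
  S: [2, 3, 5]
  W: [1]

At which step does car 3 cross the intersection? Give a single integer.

Step 1 [NS]: N:car4-GO,E:wait,S:car2-GO,W:wait | queues: N=1 E=0 S=2 W=1
Step 2 [NS]: N:car6-GO,E:wait,S:car3-GO,W:wait | queues: N=0 E=0 S=1 W=1
Step 3 [NS]: N:empty,E:wait,S:car5-GO,W:wait | queues: N=0 E=0 S=0 W=1
Step 4 [NS]: N:empty,E:wait,S:empty,W:wait | queues: N=0 E=0 S=0 W=1
Step 5 [EW]: N:wait,E:empty,S:wait,W:car1-GO | queues: N=0 E=0 S=0 W=0
Car 3 crosses at step 2

2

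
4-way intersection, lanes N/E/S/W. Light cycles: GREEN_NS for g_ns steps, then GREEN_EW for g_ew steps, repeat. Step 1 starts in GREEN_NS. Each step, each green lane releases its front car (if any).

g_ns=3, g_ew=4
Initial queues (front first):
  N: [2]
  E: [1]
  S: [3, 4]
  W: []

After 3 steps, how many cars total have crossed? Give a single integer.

Step 1 [NS]: N:car2-GO,E:wait,S:car3-GO,W:wait | queues: N=0 E=1 S=1 W=0
Step 2 [NS]: N:empty,E:wait,S:car4-GO,W:wait | queues: N=0 E=1 S=0 W=0
Step 3 [NS]: N:empty,E:wait,S:empty,W:wait | queues: N=0 E=1 S=0 W=0
Cars crossed by step 3: 3

Answer: 3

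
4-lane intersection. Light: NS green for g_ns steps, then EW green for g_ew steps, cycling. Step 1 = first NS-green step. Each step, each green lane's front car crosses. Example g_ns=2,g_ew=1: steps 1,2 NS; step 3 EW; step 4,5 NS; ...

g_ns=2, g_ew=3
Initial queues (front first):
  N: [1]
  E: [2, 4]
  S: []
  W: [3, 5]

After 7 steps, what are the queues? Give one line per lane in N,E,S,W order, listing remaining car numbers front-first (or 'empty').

Step 1 [NS]: N:car1-GO,E:wait,S:empty,W:wait | queues: N=0 E=2 S=0 W=2
Step 2 [NS]: N:empty,E:wait,S:empty,W:wait | queues: N=0 E=2 S=0 W=2
Step 3 [EW]: N:wait,E:car2-GO,S:wait,W:car3-GO | queues: N=0 E=1 S=0 W=1
Step 4 [EW]: N:wait,E:car4-GO,S:wait,W:car5-GO | queues: N=0 E=0 S=0 W=0

N: empty
E: empty
S: empty
W: empty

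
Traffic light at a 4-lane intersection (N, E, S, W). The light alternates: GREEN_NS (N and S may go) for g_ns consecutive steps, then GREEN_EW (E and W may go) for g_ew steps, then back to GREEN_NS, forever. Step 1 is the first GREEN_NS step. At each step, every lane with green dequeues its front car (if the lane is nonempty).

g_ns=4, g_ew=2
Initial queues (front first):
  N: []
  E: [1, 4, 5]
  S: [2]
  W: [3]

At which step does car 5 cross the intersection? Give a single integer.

Step 1 [NS]: N:empty,E:wait,S:car2-GO,W:wait | queues: N=0 E=3 S=0 W=1
Step 2 [NS]: N:empty,E:wait,S:empty,W:wait | queues: N=0 E=3 S=0 W=1
Step 3 [NS]: N:empty,E:wait,S:empty,W:wait | queues: N=0 E=3 S=0 W=1
Step 4 [NS]: N:empty,E:wait,S:empty,W:wait | queues: N=0 E=3 S=0 W=1
Step 5 [EW]: N:wait,E:car1-GO,S:wait,W:car3-GO | queues: N=0 E=2 S=0 W=0
Step 6 [EW]: N:wait,E:car4-GO,S:wait,W:empty | queues: N=0 E=1 S=0 W=0
Step 7 [NS]: N:empty,E:wait,S:empty,W:wait | queues: N=0 E=1 S=0 W=0
Step 8 [NS]: N:empty,E:wait,S:empty,W:wait | queues: N=0 E=1 S=0 W=0
Step 9 [NS]: N:empty,E:wait,S:empty,W:wait | queues: N=0 E=1 S=0 W=0
Step 10 [NS]: N:empty,E:wait,S:empty,W:wait | queues: N=0 E=1 S=0 W=0
Step 11 [EW]: N:wait,E:car5-GO,S:wait,W:empty | queues: N=0 E=0 S=0 W=0
Car 5 crosses at step 11

11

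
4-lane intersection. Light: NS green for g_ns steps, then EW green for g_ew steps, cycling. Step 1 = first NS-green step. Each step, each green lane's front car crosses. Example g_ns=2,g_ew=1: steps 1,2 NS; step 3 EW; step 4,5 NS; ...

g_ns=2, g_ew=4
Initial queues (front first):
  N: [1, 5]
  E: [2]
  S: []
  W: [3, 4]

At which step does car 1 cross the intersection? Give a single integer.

Step 1 [NS]: N:car1-GO,E:wait,S:empty,W:wait | queues: N=1 E=1 S=0 W=2
Step 2 [NS]: N:car5-GO,E:wait,S:empty,W:wait | queues: N=0 E=1 S=0 W=2
Step 3 [EW]: N:wait,E:car2-GO,S:wait,W:car3-GO | queues: N=0 E=0 S=0 W=1
Step 4 [EW]: N:wait,E:empty,S:wait,W:car4-GO | queues: N=0 E=0 S=0 W=0
Car 1 crosses at step 1

1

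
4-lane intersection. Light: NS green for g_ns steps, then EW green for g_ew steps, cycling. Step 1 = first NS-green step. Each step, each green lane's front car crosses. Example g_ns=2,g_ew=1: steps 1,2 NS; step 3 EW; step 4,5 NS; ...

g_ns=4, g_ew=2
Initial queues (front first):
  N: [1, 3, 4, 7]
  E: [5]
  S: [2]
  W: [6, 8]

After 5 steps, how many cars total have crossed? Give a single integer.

Step 1 [NS]: N:car1-GO,E:wait,S:car2-GO,W:wait | queues: N=3 E=1 S=0 W=2
Step 2 [NS]: N:car3-GO,E:wait,S:empty,W:wait | queues: N=2 E=1 S=0 W=2
Step 3 [NS]: N:car4-GO,E:wait,S:empty,W:wait | queues: N=1 E=1 S=0 W=2
Step 4 [NS]: N:car7-GO,E:wait,S:empty,W:wait | queues: N=0 E=1 S=0 W=2
Step 5 [EW]: N:wait,E:car5-GO,S:wait,W:car6-GO | queues: N=0 E=0 S=0 W=1
Cars crossed by step 5: 7

Answer: 7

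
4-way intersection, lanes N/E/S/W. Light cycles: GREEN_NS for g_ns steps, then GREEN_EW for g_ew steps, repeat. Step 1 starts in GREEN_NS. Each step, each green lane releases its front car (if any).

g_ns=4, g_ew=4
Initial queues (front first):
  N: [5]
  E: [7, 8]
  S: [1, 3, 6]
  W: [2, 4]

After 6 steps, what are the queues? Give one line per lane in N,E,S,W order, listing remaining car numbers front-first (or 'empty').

Step 1 [NS]: N:car5-GO,E:wait,S:car1-GO,W:wait | queues: N=0 E=2 S=2 W=2
Step 2 [NS]: N:empty,E:wait,S:car3-GO,W:wait | queues: N=0 E=2 S=1 W=2
Step 3 [NS]: N:empty,E:wait,S:car6-GO,W:wait | queues: N=0 E=2 S=0 W=2
Step 4 [NS]: N:empty,E:wait,S:empty,W:wait | queues: N=0 E=2 S=0 W=2
Step 5 [EW]: N:wait,E:car7-GO,S:wait,W:car2-GO | queues: N=0 E=1 S=0 W=1
Step 6 [EW]: N:wait,E:car8-GO,S:wait,W:car4-GO | queues: N=0 E=0 S=0 W=0

N: empty
E: empty
S: empty
W: empty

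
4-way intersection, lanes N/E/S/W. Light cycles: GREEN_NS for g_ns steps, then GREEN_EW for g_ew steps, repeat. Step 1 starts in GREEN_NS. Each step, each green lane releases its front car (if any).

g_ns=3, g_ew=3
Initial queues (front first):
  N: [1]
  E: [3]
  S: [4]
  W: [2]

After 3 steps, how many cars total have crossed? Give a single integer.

Step 1 [NS]: N:car1-GO,E:wait,S:car4-GO,W:wait | queues: N=0 E=1 S=0 W=1
Step 2 [NS]: N:empty,E:wait,S:empty,W:wait | queues: N=0 E=1 S=0 W=1
Step 3 [NS]: N:empty,E:wait,S:empty,W:wait | queues: N=0 E=1 S=0 W=1
Cars crossed by step 3: 2

Answer: 2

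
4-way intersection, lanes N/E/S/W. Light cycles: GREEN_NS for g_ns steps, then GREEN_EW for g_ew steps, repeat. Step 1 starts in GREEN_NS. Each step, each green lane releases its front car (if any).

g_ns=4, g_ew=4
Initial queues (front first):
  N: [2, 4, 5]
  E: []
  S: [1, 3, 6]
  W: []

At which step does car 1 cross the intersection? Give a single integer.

Step 1 [NS]: N:car2-GO,E:wait,S:car1-GO,W:wait | queues: N=2 E=0 S=2 W=0
Step 2 [NS]: N:car4-GO,E:wait,S:car3-GO,W:wait | queues: N=1 E=0 S=1 W=0
Step 3 [NS]: N:car5-GO,E:wait,S:car6-GO,W:wait | queues: N=0 E=0 S=0 W=0
Car 1 crosses at step 1

1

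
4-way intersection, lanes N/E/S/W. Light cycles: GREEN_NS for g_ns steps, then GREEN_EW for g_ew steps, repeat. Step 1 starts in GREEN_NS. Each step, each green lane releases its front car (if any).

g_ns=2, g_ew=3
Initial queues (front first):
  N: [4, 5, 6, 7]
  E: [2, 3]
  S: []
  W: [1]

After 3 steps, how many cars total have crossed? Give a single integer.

Answer: 4

Derivation:
Step 1 [NS]: N:car4-GO,E:wait,S:empty,W:wait | queues: N=3 E=2 S=0 W=1
Step 2 [NS]: N:car5-GO,E:wait,S:empty,W:wait | queues: N=2 E=2 S=0 W=1
Step 3 [EW]: N:wait,E:car2-GO,S:wait,W:car1-GO | queues: N=2 E=1 S=0 W=0
Cars crossed by step 3: 4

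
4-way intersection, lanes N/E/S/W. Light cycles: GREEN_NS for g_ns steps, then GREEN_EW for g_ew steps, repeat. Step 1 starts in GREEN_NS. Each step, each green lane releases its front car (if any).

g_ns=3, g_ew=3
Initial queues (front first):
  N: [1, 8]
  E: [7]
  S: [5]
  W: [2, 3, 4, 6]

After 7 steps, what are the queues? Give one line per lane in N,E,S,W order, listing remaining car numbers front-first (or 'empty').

Step 1 [NS]: N:car1-GO,E:wait,S:car5-GO,W:wait | queues: N=1 E=1 S=0 W=4
Step 2 [NS]: N:car8-GO,E:wait,S:empty,W:wait | queues: N=0 E=1 S=0 W=4
Step 3 [NS]: N:empty,E:wait,S:empty,W:wait | queues: N=0 E=1 S=0 W=4
Step 4 [EW]: N:wait,E:car7-GO,S:wait,W:car2-GO | queues: N=0 E=0 S=0 W=3
Step 5 [EW]: N:wait,E:empty,S:wait,W:car3-GO | queues: N=0 E=0 S=0 W=2
Step 6 [EW]: N:wait,E:empty,S:wait,W:car4-GO | queues: N=0 E=0 S=0 W=1
Step 7 [NS]: N:empty,E:wait,S:empty,W:wait | queues: N=0 E=0 S=0 W=1

N: empty
E: empty
S: empty
W: 6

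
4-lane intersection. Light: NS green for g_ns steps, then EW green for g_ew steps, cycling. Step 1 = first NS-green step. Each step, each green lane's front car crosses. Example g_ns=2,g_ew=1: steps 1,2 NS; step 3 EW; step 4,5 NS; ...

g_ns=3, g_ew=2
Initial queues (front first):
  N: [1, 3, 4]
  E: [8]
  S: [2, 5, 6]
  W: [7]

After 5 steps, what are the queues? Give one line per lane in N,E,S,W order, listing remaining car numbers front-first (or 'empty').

Step 1 [NS]: N:car1-GO,E:wait,S:car2-GO,W:wait | queues: N=2 E=1 S=2 W=1
Step 2 [NS]: N:car3-GO,E:wait,S:car5-GO,W:wait | queues: N=1 E=1 S=1 W=1
Step 3 [NS]: N:car4-GO,E:wait,S:car6-GO,W:wait | queues: N=0 E=1 S=0 W=1
Step 4 [EW]: N:wait,E:car8-GO,S:wait,W:car7-GO | queues: N=0 E=0 S=0 W=0

N: empty
E: empty
S: empty
W: empty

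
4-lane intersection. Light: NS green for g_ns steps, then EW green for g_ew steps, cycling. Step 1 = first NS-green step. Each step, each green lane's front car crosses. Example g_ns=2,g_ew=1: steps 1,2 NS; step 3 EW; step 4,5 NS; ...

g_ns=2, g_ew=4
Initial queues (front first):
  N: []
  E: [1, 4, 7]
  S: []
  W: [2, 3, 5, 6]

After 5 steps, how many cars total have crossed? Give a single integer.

Answer: 6

Derivation:
Step 1 [NS]: N:empty,E:wait,S:empty,W:wait | queues: N=0 E=3 S=0 W=4
Step 2 [NS]: N:empty,E:wait,S:empty,W:wait | queues: N=0 E=3 S=0 W=4
Step 3 [EW]: N:wait,E:car1-GO,S:wait,W:car2-GO | queues: N=0 E=2 S=0 W=3
Step 4 [EW]: N:wait,E:car4-GO,S:wait,W:car3-GO | queues: N=0 E=1 S=0 W=2
Step 5 [EW]: N:wait,E:car7-GO,S:wait,W:car5-GO | queues: N=0 E=0 S=0 W=1
Cars crossed by step 5: 6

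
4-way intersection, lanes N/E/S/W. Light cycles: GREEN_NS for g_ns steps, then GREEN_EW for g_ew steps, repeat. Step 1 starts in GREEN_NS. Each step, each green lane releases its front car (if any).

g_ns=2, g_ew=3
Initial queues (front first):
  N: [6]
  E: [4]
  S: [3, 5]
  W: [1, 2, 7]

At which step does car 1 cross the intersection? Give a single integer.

Step 1 [NS]: N:car6-GO,E:wait,S:car3-GO,W:wait | queues: N=0 E=1 S=1 W=3
Step 2 [NS]: N:empty,E:wait,S:car5-GO,W:wait | queues: N=0 E=1 S=0 W=3
Step 3 [EW]: N:wait,E:car4-GO,S:wait,W:car1-GO | queues: N=0 E=0 S=0 W=2
Step 4 [EW]: N:wait,E:empty,S:wait,W:car2-GO | queues: N=0 E=0 S=0 W=1
Step 5 [EW]: N:wait,E:empty,S:wait,W:car7-GO | queues: N=0 E=0 S=0 W=0
Car 1 crosses at step 3

3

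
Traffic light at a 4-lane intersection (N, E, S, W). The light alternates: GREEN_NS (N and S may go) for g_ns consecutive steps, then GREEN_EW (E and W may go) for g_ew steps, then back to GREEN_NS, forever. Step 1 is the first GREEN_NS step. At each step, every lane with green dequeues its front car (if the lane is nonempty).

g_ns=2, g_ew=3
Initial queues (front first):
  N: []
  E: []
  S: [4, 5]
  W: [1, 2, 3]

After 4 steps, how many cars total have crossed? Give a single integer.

Answer: 4

Derivation:
Step 1 [NS]: N:empty,E:wait,S:car4-GO,W:wait | queues: N=0 E=0 S=1 W=3
Step 2 [NS]: N:empty,E:wait,S:car5-GO,W:wait | queues: N=0 E=0 S=0 W=3
Step 3 [EW]: N:wait,E:empty,S:wait,W:car1-GO | queues: N=0 E=0 S=0 W=2
Step 4 [EW]: N:wait,E:empty,S:wait,W:car2-GO | queues: N=0 E=0 S=0 W=1
Cars crossed by step 4: 4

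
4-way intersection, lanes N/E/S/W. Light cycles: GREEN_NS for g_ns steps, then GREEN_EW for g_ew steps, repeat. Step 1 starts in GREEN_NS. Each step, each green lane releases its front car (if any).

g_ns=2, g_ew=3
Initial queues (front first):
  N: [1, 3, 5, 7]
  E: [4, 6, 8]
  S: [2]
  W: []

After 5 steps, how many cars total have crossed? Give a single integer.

Step 1 [NS]: N:car1-GO,E:wait,S:car2-GO,W:wait | queues: N=3 E=3 S=0 W=0
Step 2 [NS]: N:car3-GO,E:wait,S:empty,W:wait | queues: N=2 E=3 S=0 W=0
Step 3 [EW]: N:wait,E:car4-GO,S:wait,W:empty | queues: N=2 E=2 S=0 W=0
Step 4 [EW]: N:wait,E:car6-GO,S:wait,W:empty | queues: N=2 E=1 S=0 W=0
Step 5 [EW]: N:wait,E:car8-GO,S:wait,W:empty | queues: N=2 E=0 S=0 W=0
Cars crossed by step 5: 6

Answer: 6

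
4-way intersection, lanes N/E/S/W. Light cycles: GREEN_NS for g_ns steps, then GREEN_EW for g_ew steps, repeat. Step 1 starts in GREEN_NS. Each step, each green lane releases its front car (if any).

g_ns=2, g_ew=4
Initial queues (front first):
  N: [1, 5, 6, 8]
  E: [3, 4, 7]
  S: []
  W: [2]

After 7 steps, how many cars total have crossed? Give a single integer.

Answer: 7

Derivation:
Step 1 [NS]: N:car1-GO,E:wait,S:empty,W:wait | queues: N=3 E=3 S=0 W=1
Step 2 [NS]: N:car5-GO,E:wait,S:empty,W:wait | queues: N=2 E=3 S=0 W=1
Step 3 [EW]: N:wait,E:car3-GO,S:wait,W:car2-GO | queues: N=2 E=2 S=0 W=0
Step 4 [EW]: N:wait,E:car4-GO,S:wait,W:empty | queues: N=2 E=1 S=0 W=0
Step 5 [EW]: N:wait,E:car7-GO,S:wait,W:empty | queues: N=2 E=0 S=0 W=0
Step 6 [EW]: N:wait,E:empty,S:wait,W:empty | queues: N=2 E=0 S=0 W=0
Step 7 [NS]: N:car6-GO,E:wait,S:empty,W:wait | queues: N=1 E=0 S=0 W=0
Cars crossed by step 7: 7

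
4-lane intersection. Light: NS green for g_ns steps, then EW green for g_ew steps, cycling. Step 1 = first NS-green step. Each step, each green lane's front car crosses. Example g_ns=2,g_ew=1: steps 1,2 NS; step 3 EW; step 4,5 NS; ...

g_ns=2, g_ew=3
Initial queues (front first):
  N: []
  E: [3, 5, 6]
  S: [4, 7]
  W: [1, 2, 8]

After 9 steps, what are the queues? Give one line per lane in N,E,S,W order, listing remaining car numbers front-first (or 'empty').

Step 1 [NS]: N:empty,E:wait,S:car4-GO,W:wait | queues: N=0 E=3 S=1 W=3
Step 2 [NS]: N:empty,E:wait,S:car7-GO,W:wait | queues: N=0 E=3 S=0 W=3
Step 3 [EW]: N:wait,E:car3-GO,S:wait,W:car1-GO | queues: N=0 E=2 S=0 W=2
Step 4 [EW]: N:wait,E:car5-GO,S:wait,W:car2-GO | queues: N=0 E=1 S=0 W=1
Step 5 [EW]: N:wait,E:car6-GO,S:wait,W:car8-GO | queues: N=0 E=0 S=0 W=0

N: empty
E: empty
S: empty
W: empty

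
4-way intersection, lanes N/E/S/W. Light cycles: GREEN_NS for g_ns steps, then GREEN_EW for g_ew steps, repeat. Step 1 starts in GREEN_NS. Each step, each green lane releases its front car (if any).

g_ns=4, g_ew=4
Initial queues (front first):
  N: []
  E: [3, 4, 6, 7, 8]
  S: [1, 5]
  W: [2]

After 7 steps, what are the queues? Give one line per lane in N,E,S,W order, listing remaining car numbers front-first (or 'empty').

Step 1 [NS]: N:empty,E:wait,S:car1-GO,W:wait | queues: N=0 E=5 S=1 W=1
Step 2 [NS]: N:empty,E:wait,S:car5-GO,W:wait | queues: N=0 E=5 S=0 W=1
Step 3 [NS]: N:empty,E:wait,S:empty,W:wait | queues: N=0 E=5 S=0 W=1
Step 4 [NS]: N:empty,E:wait,S:empty,W:wait | queues: N=0 E=5 S=0 W=1
Step 5 [EW]: N:wait,E:car3-GO,S:wait,W:car2-GO | queues: N=0 E=4 S=0 W=0
Step 6 [EW]: N:wait,E:car4-GO,S:wait,W:empty | queues: N=0 E=3 S=0 W=0
Step 7 [EW]: N:wait,E:car6-GO,S:wait,W:empty | queues: N=0 E=2 S=0 W=0

N: empty
E: 7 8
S: empty
W: empty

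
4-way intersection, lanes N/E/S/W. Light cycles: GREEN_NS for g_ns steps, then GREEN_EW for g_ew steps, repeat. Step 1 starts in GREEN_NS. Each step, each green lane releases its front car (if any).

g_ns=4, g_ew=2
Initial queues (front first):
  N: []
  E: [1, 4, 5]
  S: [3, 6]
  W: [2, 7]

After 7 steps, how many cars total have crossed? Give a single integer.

Step 1 [NS]: N:empty,E:wait,S:car3-GO,W:wait | queues: N=0 E=3 S=1 W=2
Step 2 [NS]: N:empty,E:wait,S:car6-GO,W:wait | queues: N=0 E=3 S=0 W=2
Step 3 [NS]: N:empty,E:wait,S:empty,W:wait | queues: N=0 E=3 S=0 W=2
Step 4 [NS]: N:empty,E:wait,S:empty,W:wait | queues: N=0 E=3 S=0 W=2
Step 5 [EW]: N:wait,E:car1-GO,S:wait,W:car2-GO | queues: N=0 E=2 S=0 W=1
Step 6 [EW]: N:wait,E:car4-GO,S:wait,W:car7-GO | queues: N=0 E=1 S=0 W=0
Step 7 [NS]: N:empty,E:wait,S:empty,W:wait | queues: N=0 E=1 S=0 W=0
Cars crossed by step 7: 6

Answer: 6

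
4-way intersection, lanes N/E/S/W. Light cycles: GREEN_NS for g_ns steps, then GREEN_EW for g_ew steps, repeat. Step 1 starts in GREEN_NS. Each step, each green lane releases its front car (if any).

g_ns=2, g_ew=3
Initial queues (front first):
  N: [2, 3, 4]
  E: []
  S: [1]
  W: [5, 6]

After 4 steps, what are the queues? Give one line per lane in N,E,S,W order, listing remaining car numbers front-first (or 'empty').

Step 1 [NS]: N:car2-GO,E:wait,S:car1-GO,W:wait | queues: N=2 E=0 S=0 W=2
Step 2 [NS]: N:car3-GO,E:wait,S:empty,W:wait | queues: N=1 E=0 S=0 W=2
Step 3 [EW]: N:wait,E:empty,S:wait,W:car5-GO | queues: N=1 E=0 S=0 W=1
Step 4 [EW]: N:wait,E:empty,S:wait,W:car6-GO | queues: N=1 E=0 S=0 W=0

N: 4
E: empty
S: empty
W: empty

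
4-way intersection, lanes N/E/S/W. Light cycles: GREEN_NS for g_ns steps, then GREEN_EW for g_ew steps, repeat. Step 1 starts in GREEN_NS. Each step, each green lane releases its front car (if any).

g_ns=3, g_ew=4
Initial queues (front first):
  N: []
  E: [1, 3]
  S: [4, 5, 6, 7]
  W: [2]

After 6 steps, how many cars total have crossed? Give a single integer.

Answer: 6

Derivation:
Step 1 [NS]: N:empty,E:wait,S:car4-GO,W:wait | queues: N=0 E=2 S=3 W=1
Step 2 [NS]: N:empty,E:wait,S:car5-GO,W:wait | queues: N=0 E=2 S=2 W=1
Step 3 [NS]: N:empty,E:wait,S:car6-GO,W:wait | queues: N=0 E=2 S=1 W=1
Step 4 [EW]: N:wait,E:car1-GO,S:wait,W:car2-GO | queues: N=0 E=1 S=1 W=0
Step 5 [EW]: N:wait,E:car3-GO,S:wait,W:empty | queues: N=0 E=0 S=1 W=0
Step 6 [EW]: N:wait,E:empty,S:wait,W:empty | queues: N=0 E=0 S=1 W=0
Cars crossed by step 6: 6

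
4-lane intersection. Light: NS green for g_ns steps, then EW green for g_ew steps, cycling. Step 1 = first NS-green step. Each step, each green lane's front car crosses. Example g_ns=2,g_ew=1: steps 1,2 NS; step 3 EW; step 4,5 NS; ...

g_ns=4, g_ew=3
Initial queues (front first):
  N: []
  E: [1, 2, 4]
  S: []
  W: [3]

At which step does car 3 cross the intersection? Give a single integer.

Step 1 [NS]: N:empty,E:wait,S:empty,W:wait | queues: N=0 E=3 S=0 W=1
Step 2 [NS]: N:empty,E:wait,S:empty,W:wait | queues: N=0 E=3 S=0 W=1
Step 3 [NS]: N:empty,E:wait,S:empty,W:wait | queues: N=0 E=3 S=0 W=1
Step 4 [NS]: N:empty,E:wait,S:empty,W:wait | queues: N=0 E=3 S=0 W=1
Step 5 [EW]: N:wait,E:car1-GO,S:wait,W:car3-GO | queues: N=0 E=2 S=0 W=0
Step 6 [EW]: N:wait,E:car2-GO,S:wait,W:empty | queues: N=0 E=1 S=0 W=0
Step 7 [EW]: N:wait,E:car4-GO,S:wait,W:empty | queues: N=0 E=0 S=0 W=0
Car 3 crosses at step 5

5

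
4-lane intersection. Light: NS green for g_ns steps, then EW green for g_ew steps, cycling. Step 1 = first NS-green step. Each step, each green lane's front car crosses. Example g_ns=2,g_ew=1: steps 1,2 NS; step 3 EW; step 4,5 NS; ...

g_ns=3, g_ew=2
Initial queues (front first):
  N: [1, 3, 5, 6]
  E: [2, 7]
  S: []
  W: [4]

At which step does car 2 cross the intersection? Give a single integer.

Step 1 [NS]: N:car1-GO,E:wait,S:empty,W:wait | queues: N=3 E=2 S=0 W=1
Step 2 [NS]: N:car3-GO,E:wait,S:empty,W:wait | queues: N=2 E=2 S=0 W=1
Step 3 [NS]: N:car5-GO,E:wait,S:empty,W:wait | queues: N=1 E=2 S=0 W=1
Step 4 [EW]: N:wait,E:car2-GO,S:wait,W:car4-GO | queues: N=1 E=1 S=0 W=0
Step 5 [EW]: N:wait,E:car7-GO,S:wait,W:empty | queues: N=1 E=0 S=0 W=0
Step 6 [NS]: N:car6-GO,E:wait,S:empty,W:wait | queues: N=0 E=0 S=0 W=0
Car 2 crosses at step 4

4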